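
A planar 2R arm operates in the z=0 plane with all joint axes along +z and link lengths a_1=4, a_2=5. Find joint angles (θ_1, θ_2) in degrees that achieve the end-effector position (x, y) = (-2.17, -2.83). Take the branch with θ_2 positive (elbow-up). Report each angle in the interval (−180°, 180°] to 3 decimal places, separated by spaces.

150.007 134.996

cos θ_2 = (12.7178−4²−5²)/(2·4·5) = -0.7071; θ_2 = 134.9958° (elbow-up)
β = atan2(-2.8300,-2.1700) = -127.4804°; ψ = atan2(3.5358,0.4647) = 82.5123°
θ_1 = β − ψ = -209.9927°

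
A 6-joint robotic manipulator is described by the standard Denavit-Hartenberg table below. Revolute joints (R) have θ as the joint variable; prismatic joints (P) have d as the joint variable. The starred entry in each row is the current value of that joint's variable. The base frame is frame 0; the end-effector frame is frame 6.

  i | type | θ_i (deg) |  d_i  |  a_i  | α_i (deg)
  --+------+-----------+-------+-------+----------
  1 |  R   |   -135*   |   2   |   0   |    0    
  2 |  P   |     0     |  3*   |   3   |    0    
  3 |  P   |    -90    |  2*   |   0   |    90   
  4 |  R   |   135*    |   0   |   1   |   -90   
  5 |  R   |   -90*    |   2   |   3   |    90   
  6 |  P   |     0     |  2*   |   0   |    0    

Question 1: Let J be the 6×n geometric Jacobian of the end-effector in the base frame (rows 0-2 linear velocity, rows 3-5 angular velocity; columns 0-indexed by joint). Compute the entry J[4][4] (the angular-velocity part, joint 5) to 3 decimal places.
axis z_4 = (0.5000,-0.5000,-0.7071); lever o_n−o_4 = (2.1213,2.1213,-2.8284)
cross product → J_v[:, 4] = (2.9142,-0.0858,2.1213)
J_ω[:, 4] = z_4
entry J[4][4] = -0.5000

-0.500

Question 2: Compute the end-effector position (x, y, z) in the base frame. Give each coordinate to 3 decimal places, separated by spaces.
0.500 -0.500 4.879

after link 1: o_1 = (0.0000, 0.0000, 2.0000)
after link 2: o_2 = (-2.1213, -2.1213, 5.0000)
after link 3: o_3 = (-2.1213, -2.1213, 7.0000)
after link 4: o_4 = (-1.6213, -2.6213, 7.7071)
after link 5: o_5 = (1.5000, -1.5000, 6.2929)
after link 6: o_6 = (0.5000, -0.5000, 4.8787)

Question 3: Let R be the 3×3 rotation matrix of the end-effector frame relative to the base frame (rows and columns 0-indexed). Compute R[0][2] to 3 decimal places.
-0.500

End-effector z-axis (col 2 of R) = (-0.5000,0.5000,-0.7071)
R[0][2] = -0.5000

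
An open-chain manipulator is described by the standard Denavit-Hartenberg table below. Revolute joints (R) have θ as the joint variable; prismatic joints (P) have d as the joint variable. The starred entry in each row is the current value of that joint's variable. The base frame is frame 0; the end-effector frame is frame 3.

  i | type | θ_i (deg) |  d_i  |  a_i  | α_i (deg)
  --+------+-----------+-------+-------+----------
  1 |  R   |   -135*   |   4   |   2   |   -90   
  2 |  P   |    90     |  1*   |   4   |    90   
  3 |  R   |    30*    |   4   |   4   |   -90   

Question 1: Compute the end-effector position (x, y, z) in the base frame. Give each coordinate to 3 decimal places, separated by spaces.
-2.121 -6.364 -3.464

after link 1: o_1 = (-1.4142, -1.4142, 4.0000)
after link 2: o_2 = (-0.7071, -2.1213, 0.0000)
after link 3: o_3 = (-2.1213, -6.3640, -3.4641)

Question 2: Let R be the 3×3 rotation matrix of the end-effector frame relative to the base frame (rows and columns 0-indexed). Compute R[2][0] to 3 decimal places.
End-effector x-axis (col 0 of R) = (0.3536,-0.3536,-0.8660)
R[2][0] = -0.8660

-0.866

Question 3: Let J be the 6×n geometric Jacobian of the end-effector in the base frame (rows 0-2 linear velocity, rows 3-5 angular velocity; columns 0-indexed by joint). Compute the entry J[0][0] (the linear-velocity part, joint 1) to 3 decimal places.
6.364

axis z_0 = ẑ; lever o_n−o_0 = (-2.1213,-6.3640,-3.4641)
cross product → J_v[:, 0] = (6.3640,-2.1213,0.0000)
J_ω[:, 0] = z_0
entry J[0][0] = 6.3640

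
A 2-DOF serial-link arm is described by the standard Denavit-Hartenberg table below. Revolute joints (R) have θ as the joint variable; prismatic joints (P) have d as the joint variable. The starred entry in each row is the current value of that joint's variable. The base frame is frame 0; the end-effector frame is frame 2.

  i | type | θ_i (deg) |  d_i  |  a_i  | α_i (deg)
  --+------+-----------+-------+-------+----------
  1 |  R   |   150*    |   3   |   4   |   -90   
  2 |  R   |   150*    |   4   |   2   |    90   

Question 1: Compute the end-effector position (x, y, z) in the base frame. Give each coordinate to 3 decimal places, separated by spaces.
-3.964 -2.330 2.000

after link 1: o_1 = (-3.4641, 2.0000, 3.0000)
after link 2: o_2 = (-3.9641, -2.3301, 2.0000)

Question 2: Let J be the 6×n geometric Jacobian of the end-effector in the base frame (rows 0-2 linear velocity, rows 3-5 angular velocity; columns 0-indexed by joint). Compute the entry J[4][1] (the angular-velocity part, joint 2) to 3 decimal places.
axis z_1 = (-0.5000,-0.8660,0.0000); lever o_n−o_1 = (-0.5000,-4.3301,-1.0000)
cross product → J_v[:, 1] = (0.8660,-0.5000,1.7321)
J_ω[:, 1] = z_1
entry J[4][1] = -0.8660

-0.866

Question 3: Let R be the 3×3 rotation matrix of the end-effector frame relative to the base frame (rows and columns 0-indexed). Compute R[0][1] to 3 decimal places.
-0.500

End-effector y-axis (col 1 of R) = (-0.5000,-0.8660,0.0000)
R[0][1] = -0.5000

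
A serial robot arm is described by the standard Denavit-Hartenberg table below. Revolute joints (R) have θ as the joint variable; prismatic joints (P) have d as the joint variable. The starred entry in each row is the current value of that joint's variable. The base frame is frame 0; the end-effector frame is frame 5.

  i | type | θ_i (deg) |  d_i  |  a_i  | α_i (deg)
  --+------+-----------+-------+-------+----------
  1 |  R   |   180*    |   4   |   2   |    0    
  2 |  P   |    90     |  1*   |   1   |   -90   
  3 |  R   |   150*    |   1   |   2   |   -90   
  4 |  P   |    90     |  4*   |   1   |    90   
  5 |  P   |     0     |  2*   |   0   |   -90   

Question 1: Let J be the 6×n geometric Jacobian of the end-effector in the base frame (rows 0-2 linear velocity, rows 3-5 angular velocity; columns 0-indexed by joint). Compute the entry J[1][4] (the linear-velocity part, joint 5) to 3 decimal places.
prismatic axis z_4 = (0.0000,0.8660,-0.5000)
J_v[:, 4] = z_4; J_ω[:, 4] = (0,0,0)
entry J[1][4] = 0.8660

0.866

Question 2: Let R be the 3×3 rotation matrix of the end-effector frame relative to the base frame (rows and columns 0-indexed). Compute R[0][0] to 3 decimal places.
End-effector x-axis (col 0 of R) = (-1.0000,0.0000,-0.0000)
R[0][0] = -1.0000

-1.000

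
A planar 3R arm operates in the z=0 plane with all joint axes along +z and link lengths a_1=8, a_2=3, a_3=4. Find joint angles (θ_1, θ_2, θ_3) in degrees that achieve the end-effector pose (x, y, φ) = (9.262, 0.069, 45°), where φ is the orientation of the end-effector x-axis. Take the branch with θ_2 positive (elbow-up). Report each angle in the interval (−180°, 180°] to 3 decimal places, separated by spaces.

-45.002 119.993 -29.990

wrist centre = target − a_3·(cos φ, sin φ) = (6.4336, -2.7594)
cos θ_2 = (49.0053−8²−3²)/(2·8·3) = -0.4999; θ_2 = 119.9927° (elbow-up)
β = atan2(-2.7594,6.4336) = -23.2150°; ψ = atan2(2.5983,6.5003) = 21.7872°
θ_1 = β − ψ = -45.0022°
θ_3 = φ − θ_1 − θ_2 = -29.9905° (wrapped to (-180°,180°])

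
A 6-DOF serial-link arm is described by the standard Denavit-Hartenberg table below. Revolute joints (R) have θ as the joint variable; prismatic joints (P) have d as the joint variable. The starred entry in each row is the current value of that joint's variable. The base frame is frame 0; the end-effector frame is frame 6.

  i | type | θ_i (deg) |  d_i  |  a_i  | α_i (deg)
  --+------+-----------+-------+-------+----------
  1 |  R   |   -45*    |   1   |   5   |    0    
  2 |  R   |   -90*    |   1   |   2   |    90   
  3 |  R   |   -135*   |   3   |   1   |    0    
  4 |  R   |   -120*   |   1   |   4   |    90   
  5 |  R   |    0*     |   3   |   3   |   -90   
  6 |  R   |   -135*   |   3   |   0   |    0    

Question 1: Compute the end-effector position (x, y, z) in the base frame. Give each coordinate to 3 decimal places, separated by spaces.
-3.096 -0.268 8.831

after link 1: o_1 = (3.5355, -3.5355, 1.0000)
after link 2: o_2 = (2.1213, -4.9497, 2.0000)
after link 3: o_3 = (0.5000, -2.3284, 1.2929)
after link 4: o_4 = (0.5249, -0.8893, 5.1566)
after link 5: o_5 = (-0.9751, -2.3893, 8.8308)
after link 6: o_6 = (-3.0964, -0.2679, 8.8308)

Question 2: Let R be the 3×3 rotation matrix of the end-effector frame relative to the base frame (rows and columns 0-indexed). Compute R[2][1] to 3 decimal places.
0.866

End-effector y-axis (col 1 of R) = (-0.3536,-0.3536,0.8660)
R[2][1] = 0.8660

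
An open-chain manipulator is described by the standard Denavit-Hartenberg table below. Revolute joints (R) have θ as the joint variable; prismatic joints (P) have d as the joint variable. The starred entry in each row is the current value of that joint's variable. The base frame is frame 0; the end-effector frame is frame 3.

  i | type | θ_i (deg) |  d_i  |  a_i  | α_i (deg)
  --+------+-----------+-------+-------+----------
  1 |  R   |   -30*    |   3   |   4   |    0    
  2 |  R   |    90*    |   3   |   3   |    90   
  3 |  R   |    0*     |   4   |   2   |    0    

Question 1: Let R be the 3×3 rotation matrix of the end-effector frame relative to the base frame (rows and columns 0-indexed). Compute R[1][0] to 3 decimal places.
End-effector x-axis (col 0 of R) = (0.5000,0.8660,0.0000)
R[1][0] = 0.8660

0.866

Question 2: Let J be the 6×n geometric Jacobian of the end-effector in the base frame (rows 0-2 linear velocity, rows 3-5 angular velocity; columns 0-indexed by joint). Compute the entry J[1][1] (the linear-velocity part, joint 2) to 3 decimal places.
5.964

axis z_1 = (0.0000,0.0000,1.0000); lever o_n−o_1 = (5.9641,2.3301,3.0000)
cross product → J_v[:, 1] = (-2.3301,5.9641,0.0000)
J_ω[:, 1] = z_1
entry J[1][1] = 5.9641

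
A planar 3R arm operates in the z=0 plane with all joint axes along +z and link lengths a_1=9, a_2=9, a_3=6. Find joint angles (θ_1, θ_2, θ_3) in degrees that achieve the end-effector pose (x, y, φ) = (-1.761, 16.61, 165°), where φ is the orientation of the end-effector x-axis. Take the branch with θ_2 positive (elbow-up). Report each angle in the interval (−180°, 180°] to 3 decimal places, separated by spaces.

44.999 60.003 59.999

wrist centre = target − a_3·(cos φ, sin φ) = (4.0346, 15.0571)
cos θ_2 = (242.9935−9²−9²)/(2·9·9) = 0.5000; θ_2 = 60.0027° (elbow-up)
β = atan2(15.0571,4.0346) = 74.9999°; ψ = atan2(7.7944,13.4996) = 30.0013°
θ_1 = β − ψ = 44.9986°
θ_3 = φ − θ_1 − θ_2 = 59.9987° (wrapped to (-180°,180°])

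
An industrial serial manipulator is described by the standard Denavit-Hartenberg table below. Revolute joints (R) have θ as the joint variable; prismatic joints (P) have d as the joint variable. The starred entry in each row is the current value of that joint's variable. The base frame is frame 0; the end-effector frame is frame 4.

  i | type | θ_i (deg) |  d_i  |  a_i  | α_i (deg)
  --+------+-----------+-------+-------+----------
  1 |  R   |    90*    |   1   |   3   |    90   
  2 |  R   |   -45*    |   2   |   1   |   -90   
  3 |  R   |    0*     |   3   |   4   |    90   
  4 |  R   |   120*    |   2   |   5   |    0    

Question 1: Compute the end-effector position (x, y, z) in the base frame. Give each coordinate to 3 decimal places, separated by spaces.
4.000 9.951 4.415

after link 1: o_1 = (0.0000, 3.0000, 1.0000)
after link 2: o_2 = (2.0000, 3.7071, 0.2929)
after link 3: o_3 = (2.0000, 8.6569, -0.4142)
after link 4: o_4 = (4.0000, 9.9509, 4.4154)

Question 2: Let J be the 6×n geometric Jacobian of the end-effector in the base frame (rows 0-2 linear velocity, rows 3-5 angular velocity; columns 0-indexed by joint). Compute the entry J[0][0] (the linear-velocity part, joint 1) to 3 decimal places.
-9.951

axis z_0 = ẑ; lever o_n−o_0 = (4.0000,9.9509,4.4154)
cross product → J_v[:, 0] = (-9.9509,4.0000,0.0000)
J_ω[:, 0] = z_0
entry J[0][0] = -9.9509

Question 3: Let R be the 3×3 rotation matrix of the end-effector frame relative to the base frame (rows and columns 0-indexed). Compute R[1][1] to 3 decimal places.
-0.966

End-effector y-axis (col 1 of R) = (-0.0000,-0.9659,0.2588)
R[1][1] = -0.9659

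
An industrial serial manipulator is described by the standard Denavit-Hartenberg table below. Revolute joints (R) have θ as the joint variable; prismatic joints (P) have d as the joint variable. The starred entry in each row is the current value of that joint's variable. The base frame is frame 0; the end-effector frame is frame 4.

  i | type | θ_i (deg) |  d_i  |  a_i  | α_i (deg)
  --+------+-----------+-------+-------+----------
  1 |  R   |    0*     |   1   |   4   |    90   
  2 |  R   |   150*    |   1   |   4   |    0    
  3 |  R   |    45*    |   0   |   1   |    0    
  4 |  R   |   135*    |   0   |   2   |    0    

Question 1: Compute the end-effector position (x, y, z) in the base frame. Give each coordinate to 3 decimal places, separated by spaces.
after link 1: o_1 = (4.0000, 0.0000, 1.0000)
after link 2: o_2 = (0.5359, -1.0000, 3.0000)
after link 3: o_3 = (-0.4300, -1.0000, 2.7412)
after link 4: o_4 = (1.3020, -1.0000, 1.7412)

1.302 -1.000 1.741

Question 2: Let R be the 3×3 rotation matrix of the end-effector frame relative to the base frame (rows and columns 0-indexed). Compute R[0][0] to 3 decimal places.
0.866

End-effector x-axis (col 0 of R) = (0.8660,-0.0000,-0.5000)
R[0][0] = 0.8660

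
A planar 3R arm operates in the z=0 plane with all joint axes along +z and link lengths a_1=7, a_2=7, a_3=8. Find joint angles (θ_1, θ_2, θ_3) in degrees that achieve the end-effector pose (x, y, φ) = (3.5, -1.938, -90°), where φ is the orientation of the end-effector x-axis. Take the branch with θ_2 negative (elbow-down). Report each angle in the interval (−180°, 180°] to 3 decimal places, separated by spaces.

wrist centre = target − a_3·(cos φ, sin φ) = (3.5000, 6.0620)
cos θ_2 = (48.9978−7²−7²)/(2·7·7) = -0.5000; θ_2 = -120.0015° (elbow-down)
β = atan2(6.0620,3.5000) = 59.9993°; ψ = atan2(-6.0621,3.4998) = -60.0007°
θ_1 = β − ψ = 120.0000°
θ_3 = φ − θ_1 − θ_2 = -89.9985° (wrapped to (-180°,180°])

120.000 -120.001 -89.999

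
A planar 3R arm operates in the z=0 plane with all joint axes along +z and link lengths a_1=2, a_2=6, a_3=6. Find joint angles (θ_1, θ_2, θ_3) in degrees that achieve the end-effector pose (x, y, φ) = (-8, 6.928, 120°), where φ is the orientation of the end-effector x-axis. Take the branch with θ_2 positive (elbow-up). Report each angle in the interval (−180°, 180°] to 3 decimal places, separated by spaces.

wrist centre = target − a_3·(cos φ, sin φ) = (-5.0000, 1.7318)
cos θ_2 = (27.9993−2²−6²)/(2·2·6) = -0.5000; θ_2 = 120.0019° (elbow-up)
β = atan2(1.7318,-5.0000) = 160.8955°; ψ = atan2(5.1961,-1.0002) = 100.8955°
θ_1 = β − ψ = 60.0000°
θ_3 = φ − θ_1 − θ_2 = -60.0019° (wrapped to (-180°,180°])

60.000 120.002 -60.002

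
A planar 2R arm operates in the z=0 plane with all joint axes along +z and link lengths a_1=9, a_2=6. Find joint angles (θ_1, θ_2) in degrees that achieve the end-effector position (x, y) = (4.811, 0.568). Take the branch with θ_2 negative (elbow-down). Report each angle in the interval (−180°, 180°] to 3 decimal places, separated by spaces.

44.995 -150.001

cos θ_2 = (23.4683−9²−6²)/(2·9·6) = -0.8660; θ_2 = -150.0010° (elbow-down)
β = atan2(0.5680,4.8110) = 6.7333°; ψ = atan2(-2.9999,3.8038) = -38.2615°
θ_1 = β − ψ = 44.9949°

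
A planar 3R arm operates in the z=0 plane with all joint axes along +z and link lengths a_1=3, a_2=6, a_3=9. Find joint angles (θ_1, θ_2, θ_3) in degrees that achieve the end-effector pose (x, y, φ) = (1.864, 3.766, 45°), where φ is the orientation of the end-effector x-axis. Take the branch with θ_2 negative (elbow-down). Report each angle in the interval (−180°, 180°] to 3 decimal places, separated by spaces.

-59.999 -120.002 -134.999

wrist centre = target − a_3·(cos φ, sin φ) = (-4.5000, -2.5980)
cos θ_2 = (26.9991−3²−6²)/(2·3·6) = -0.5000; θ_2 = -120.0017° (elbow-down)
β = atan2(-2.5980,-4.5000) = -150.0009°; ψ = atan2(-5.1961,-0.0002) = -90.0017°
θ_1 = β − ψ = -59.9991°
θ_3 = φ − θ_1 − θ_2 = -134.9991° (wrapped to (-180°,180°])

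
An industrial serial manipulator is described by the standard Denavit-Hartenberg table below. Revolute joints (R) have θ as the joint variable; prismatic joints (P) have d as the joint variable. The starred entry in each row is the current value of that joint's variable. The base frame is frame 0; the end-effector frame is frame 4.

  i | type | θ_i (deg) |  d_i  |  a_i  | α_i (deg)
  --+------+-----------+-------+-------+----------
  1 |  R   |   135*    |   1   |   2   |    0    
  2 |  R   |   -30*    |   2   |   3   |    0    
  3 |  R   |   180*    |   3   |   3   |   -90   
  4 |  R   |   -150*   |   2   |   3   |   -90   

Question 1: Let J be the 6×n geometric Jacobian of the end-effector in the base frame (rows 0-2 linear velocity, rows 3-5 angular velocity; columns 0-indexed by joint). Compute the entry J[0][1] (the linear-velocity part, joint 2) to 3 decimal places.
axis z_1 = (0.0000,0.0000,1.0000); lever o_n−o_1 = (1.2594,3.0272,6.5000)
cross product → J_v[:, 1] = (-3.0272,1.2594,0.0000)
J_ω[:, 1] = z_1
entry J[0][1] = -3.0272

-3.027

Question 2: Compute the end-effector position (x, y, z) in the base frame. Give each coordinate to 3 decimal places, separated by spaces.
-0.155 4.441 7.500

after link 1: o_1 = (-1.4142, 1.4142, 1.0000)
after link 2: o_2 = (-2.1907, 4.3120, 3.0000)
after link 3: o_3 = (-1.4142, 1.4142, 6.0000)
after link 4: o_4 = (-0.1548, 4.4414, 7.5000)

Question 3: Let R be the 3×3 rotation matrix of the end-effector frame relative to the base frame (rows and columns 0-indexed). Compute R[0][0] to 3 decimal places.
End-effector x-axis (col 0 of R) = (-0.2241,0.8365,0.5000)
R[0][0] = -0.2241

-0.224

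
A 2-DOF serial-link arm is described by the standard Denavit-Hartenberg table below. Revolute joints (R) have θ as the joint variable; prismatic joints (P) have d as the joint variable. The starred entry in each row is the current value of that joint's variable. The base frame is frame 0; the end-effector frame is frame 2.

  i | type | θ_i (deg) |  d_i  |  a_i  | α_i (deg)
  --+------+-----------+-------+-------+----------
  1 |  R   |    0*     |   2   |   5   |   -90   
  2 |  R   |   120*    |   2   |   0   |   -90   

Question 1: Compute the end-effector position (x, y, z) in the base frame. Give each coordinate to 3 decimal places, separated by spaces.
5.000 2.000 2.000

after link 1: o_1 = (5.0000, 0.0000, 2.0000)
after link 2: o_2 = (5.0000, 2.0000, 2.0000)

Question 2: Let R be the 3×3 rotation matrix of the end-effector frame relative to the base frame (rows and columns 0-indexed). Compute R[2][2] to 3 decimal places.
End-effector z-axis (col 2 of R) = (-0.8660,0.0000,0.5000)
R[2][2] = 0.5000

0.500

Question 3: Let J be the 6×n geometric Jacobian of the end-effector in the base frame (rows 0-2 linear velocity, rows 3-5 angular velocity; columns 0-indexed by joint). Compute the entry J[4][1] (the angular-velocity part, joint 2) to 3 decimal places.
1.000

axis z_1 = (0.0000,1.0000,0.0000); lever o_n−o_1 = (0.0000,2.0000,0.0000)
cross product → J_v[:, 1] = (-0.0000,0.0000,0.0000)
J_ω[:, 1] = z_1
entry J[4][1] = 1.0000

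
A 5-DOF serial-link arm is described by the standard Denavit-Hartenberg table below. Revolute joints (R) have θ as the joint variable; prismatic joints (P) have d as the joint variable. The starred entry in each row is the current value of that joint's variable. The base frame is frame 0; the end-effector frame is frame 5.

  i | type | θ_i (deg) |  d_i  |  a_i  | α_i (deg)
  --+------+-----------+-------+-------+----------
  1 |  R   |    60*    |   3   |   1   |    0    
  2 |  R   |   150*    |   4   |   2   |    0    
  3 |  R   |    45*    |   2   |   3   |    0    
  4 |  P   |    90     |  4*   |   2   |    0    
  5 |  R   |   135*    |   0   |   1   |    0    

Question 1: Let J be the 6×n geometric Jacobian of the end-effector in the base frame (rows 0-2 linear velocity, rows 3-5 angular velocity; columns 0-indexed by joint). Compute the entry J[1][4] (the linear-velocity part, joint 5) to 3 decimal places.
-0.500

axis z_4 = (0.0000,0.0000,1.0000); lever o_n−o_4 = (-0.5000,0.8660,0.0000)
cross product → J_v[:, 4] = (-0.8660,-0.5000,0.0000)
J_ω[:, 4] = z_4
entry J[1][4] = -0.5000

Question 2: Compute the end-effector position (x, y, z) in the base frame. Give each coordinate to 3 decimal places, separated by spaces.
after link 1: o_1 = (0.5000, 0.8660, 3.0000)
after link 2: o_2 = (-1.2321, -0.1340, 7.0000)
after link 3: o_3 = (-2.0085, -3.0318, 9.0000)
after link 4: o_4 = (-0.0767, -3.5494, 13.0000)
after link 5: o_5 = (-0.5767, -2.6834, 13.0000)

-0.577 -2.683 13.000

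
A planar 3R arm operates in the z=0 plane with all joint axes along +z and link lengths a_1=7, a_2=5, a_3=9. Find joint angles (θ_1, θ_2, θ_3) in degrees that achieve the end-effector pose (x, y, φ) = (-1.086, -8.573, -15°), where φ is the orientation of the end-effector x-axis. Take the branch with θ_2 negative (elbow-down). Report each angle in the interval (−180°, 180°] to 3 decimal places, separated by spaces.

wrist centre = target − a_3·(cos φ, sin φ) = (-9.7793, -6.2436)
cos θ_2 = (134.6182−7²−5²)/(2·7·5) = 0.8660; θ_2 = -30.0058° (elbow-down)
β = atan2(-6.2436,-9.7793) = -147.4437°; ψ = atan2(-2.5004,11.3299) = -12.4454°
θ_1 = β − ψ = -134.9984°
θ_3 = φ − θ_1 − θ_2 = 150.0042° (wrapped to (-180°,180°])

-134.998 -30.006 150.004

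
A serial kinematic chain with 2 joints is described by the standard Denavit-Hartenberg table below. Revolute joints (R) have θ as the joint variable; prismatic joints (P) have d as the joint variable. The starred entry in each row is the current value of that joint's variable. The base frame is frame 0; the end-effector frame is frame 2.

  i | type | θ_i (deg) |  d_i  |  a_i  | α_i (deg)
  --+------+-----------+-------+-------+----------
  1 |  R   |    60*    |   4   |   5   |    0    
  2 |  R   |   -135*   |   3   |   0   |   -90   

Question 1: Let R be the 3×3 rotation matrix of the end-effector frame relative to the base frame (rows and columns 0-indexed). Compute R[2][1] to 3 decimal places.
-1.000

End-effector y-axis (col 1 of R) = (0.0000,0.0000,-1.0000)
R[2][1] = -1.0000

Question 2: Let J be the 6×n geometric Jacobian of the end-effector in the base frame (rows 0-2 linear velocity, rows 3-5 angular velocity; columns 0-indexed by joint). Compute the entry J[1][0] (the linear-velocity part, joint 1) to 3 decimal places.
2.500

axis z_0 = ẑ; lever o_n−o_0 = (2.5000,4.3301,7.0000)
cross product → J_v[:, 0] = (-4.3301,2.5000,0.0000)
J_ω[:, 0] = z_0
entry J[1][0] = 2.5000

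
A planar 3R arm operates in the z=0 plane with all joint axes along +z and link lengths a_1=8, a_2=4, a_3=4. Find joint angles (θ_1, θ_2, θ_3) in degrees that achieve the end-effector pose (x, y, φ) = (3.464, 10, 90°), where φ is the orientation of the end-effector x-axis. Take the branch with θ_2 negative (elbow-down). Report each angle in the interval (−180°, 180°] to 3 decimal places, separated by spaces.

wrist centre = target − a_3·(cos φ, sin φ) = (3.4640, 6.0000)
cos θ_2 = (47.9993−8²−4²)/(2·8·4) = -0.5000; θ_2 = -120.0007° (elbow-down)
β = atan2(6.0000,3.4640) = 60.0007°; ψ = atan2(-3.4641,6.0000) = -30.0000°
θ_1 = β − ψ = 90.0007°
θ_3 = φ − θ_1 − θ_2 = 120.0000° (wrapped to (-180°,180°])

90.001 -120.001 120.000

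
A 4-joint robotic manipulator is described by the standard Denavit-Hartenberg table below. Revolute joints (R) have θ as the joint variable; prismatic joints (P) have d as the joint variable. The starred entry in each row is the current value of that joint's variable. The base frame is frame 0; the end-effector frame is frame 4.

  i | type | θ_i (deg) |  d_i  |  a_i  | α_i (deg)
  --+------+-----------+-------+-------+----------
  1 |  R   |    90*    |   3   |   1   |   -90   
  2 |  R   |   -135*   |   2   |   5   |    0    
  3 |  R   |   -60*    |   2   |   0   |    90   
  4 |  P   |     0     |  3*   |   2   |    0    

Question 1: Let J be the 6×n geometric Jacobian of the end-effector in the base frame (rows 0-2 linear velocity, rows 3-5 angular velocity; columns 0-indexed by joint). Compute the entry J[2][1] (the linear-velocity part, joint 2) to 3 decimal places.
4.691

axis z_1 = (-1.0000,0.0000,0.0000); lever o_n−o_1 = (-4.0000,-4.6909,0.1201)
cross product → J_v[:, 1] = (0.0000,0.1201,4.6909)
J_ω[:, 1] = z_1
entry J[2][1] = 4.6909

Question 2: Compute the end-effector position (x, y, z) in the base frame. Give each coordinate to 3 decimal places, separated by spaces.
after link 1: o_1 = (0.0000, 1.0000, 3.0000)
after link 2: o_2 = (-2.0000, -2.5355, 6.5355)
after link 3: o_3 = (-4.0000, -2.5355, 6.5355)
after link 4: o_4 = (-4.0000, -3.6909, 3.1201)

-4.000 -3.691 3.120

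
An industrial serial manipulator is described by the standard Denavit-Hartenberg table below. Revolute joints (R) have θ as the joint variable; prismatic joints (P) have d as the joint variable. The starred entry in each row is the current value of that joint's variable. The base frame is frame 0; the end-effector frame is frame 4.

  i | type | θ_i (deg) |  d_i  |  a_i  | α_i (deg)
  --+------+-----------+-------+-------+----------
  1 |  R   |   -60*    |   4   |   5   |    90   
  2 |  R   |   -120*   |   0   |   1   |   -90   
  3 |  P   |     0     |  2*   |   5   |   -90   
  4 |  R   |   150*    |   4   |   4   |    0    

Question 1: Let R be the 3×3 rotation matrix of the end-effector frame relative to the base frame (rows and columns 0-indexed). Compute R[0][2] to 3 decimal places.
0.866

End-effector z-axis (col 2 of R) = (0.8660,0.5000,-0.0000)
R[0][2] = 0.8660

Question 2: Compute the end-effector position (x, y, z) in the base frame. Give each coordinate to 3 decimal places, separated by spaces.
after link 1: o_1 = (2.5000, -4.3301, 4.0000)
after link 2: o_2 = (2.2500, -3.8971, 3.1340)
after link 3: o_3 = (1.8660, -3.2321, -2.1962)
after link 4: o_4 = (5.3301, -1.2321, 1.8038)

5.330 -1.232 1.804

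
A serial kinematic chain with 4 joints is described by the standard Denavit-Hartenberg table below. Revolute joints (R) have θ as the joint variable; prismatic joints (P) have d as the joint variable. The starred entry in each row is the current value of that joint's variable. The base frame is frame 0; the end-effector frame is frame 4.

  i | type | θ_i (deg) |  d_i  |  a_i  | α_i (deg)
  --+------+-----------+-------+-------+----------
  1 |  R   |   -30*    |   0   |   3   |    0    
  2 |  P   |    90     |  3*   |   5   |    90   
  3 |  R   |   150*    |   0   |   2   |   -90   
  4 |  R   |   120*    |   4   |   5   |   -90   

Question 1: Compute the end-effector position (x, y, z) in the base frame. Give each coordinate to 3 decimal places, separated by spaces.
after link 1: o_1 = (2.5981, -1.5000, 0.0000)
after link 2: o_2 = (5.0981, 2.8301, 3.0000)
after link 3: o_3 = (4.2321, 1.3301, 4.0000)
after link 4: o_4 = (0.5646, 3.6381, -0.7141)

0.565 3.638 -0.714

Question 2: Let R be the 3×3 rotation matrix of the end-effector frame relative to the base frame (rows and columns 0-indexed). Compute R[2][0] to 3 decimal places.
End-effector x-axis (col 0 of R) = (-0.5335,0.8080,-0.2500)
R[2][0] = -0.2500

-0.250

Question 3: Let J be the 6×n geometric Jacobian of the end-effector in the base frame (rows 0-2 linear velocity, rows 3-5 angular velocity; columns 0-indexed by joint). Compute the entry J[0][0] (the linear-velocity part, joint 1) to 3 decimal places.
axis z_0 = ẑ; lever o_n−o_0 = (0.5646,3.6381,-0.7141)
cross product → J_v[:, 0] = (-3.6381,0.5646,0.0000)
J_ω[:, 0] = z_0
entry J[0][0] = -3.6381

-3.638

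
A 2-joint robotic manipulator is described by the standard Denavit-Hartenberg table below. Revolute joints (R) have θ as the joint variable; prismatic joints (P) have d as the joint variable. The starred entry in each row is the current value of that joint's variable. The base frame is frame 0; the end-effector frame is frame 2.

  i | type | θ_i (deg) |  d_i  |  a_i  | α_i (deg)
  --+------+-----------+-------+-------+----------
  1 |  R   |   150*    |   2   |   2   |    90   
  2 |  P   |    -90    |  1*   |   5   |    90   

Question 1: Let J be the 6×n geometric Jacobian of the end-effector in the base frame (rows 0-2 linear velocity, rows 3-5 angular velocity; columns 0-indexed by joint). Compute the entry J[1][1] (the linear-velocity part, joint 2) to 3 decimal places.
0.866

prismatic axis z_1 = (0.5000,0.8660,0.0000)
J_v[:, 1] = z_1; J_ω[:, 1] = (0,0,0)
entry J[1][1] = 0.8660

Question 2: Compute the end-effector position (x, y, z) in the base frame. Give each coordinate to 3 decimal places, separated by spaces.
-1.232 1.866 -3.000

after link 1: o_1 = (-1.7321, 1.0000, 2.0000)
after link 2: o_2 = (-1.2321, 1.8660, -3.0000)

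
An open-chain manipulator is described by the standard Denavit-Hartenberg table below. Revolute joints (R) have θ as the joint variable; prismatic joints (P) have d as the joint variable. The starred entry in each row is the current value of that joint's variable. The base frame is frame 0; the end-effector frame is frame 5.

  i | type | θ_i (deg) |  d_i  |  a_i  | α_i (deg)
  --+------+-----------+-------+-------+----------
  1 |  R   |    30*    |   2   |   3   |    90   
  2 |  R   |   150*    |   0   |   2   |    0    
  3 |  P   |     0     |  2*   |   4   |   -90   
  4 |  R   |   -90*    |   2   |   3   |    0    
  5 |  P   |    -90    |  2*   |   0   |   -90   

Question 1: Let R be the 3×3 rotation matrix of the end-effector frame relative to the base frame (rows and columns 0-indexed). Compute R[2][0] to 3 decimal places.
-0.500

End-effector x-axis (col 0 of R) = (0.7500,0.4330,-0.5000)
R[2][0] = -0.5000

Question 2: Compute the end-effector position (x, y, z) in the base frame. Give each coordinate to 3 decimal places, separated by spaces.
after link 1: o_1 = (2.5981, 1.5000, 2.0000)
after link 2: o_2 = (1.0981, 0.6340, 3.0000)
after link 3: o_3 = (-0.9019, -2.8301, 5.0000)
after link 4: o_4 = (-0.2679, -5.9282, 3.2679)
after link 5: o_5 = (-1.1340, -6.4282, 1.5359)

-1.134 -6.428 1.536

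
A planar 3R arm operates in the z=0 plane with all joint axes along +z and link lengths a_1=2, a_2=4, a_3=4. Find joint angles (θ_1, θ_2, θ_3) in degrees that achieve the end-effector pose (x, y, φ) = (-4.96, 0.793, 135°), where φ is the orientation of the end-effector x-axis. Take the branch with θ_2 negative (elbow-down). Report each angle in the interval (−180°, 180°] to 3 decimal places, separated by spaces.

wrist centre = target − a_3·(cos φ, sin φ) = (-2.1316, -2.0354)
cos θ_2 = (8.6866−2²−4²)/(2·2·4) = -0.7071; θ_2 = -134.9986° (elbow-down)
β = atan2(-2.0354,-2.1316) = -136.3218°; ψ = atan2(-2.8285,-0.8284) = -106.3233°
θ_1 = β − ψ = -29.9985°
θ_3 = φ − θ_1 − θ_2 = -60.0029° (wrapped to (-180°,180°])

-29.998 -134.999 -60.003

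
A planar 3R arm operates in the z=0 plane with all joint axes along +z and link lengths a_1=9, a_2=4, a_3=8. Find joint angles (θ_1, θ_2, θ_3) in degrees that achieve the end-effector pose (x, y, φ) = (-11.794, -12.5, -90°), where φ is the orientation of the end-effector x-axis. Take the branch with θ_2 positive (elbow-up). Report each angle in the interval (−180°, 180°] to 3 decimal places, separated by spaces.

-168.234 30.009 48.226

wrist centre = target − a_3·(cos φ, sin φ) = (-11.7940, -4.5000)
cos θ_2 = (159.3484−9²−4²)/(2·9·4) = 0.8660; θ_2 = 30.0086° (elbow-up)
β = atan2(-4.5000,-11.7940) = -159.1156°; ψ = atan2(2.0005,12.4638) = 9.1186°
θ_1 = β − ψ = -168.2342°
θ_3 = φ − θ_1 − θ_2 = 48.2256° (wrapped to (-180°,180°])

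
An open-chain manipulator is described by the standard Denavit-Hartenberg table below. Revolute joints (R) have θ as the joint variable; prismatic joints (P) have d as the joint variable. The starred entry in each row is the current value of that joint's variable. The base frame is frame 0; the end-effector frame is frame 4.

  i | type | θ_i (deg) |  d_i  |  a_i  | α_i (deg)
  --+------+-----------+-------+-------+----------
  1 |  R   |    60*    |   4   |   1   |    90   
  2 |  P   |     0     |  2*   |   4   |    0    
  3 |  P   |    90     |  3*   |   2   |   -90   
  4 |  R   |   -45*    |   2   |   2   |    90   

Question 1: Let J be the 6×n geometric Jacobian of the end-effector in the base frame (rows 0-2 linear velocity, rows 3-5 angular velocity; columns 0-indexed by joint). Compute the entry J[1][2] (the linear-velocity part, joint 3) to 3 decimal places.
prismatic axis z_2 = (0.8660,-0.5000,0.0000)
J_v[:, 2] = z_2; J_ω[:, 2] = (0,0,0)
entry J[1][2] = -0.5000

-0.500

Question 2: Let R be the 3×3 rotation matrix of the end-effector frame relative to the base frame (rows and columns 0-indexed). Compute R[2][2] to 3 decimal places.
End-effector z-axis (col 2 of R) = (0.6124,-0.3536,-0.7071)
R[2][2] = -0.7071

-0.707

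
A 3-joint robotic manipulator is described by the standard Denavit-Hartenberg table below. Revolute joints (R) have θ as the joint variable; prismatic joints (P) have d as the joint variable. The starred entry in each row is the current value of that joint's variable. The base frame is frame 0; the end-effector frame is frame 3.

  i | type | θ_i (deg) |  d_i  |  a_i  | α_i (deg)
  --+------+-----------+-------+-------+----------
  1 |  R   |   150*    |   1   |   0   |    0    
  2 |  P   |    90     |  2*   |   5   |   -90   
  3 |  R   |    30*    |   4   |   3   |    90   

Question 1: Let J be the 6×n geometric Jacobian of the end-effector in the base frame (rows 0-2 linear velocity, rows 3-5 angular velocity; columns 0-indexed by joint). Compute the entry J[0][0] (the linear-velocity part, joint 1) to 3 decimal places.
8.580

axis z_0 = ẑ; lever o_n−o_0 = (-0.3349,-8.5801,1.5000)
cross product → J_v[:, 0] = (8.5801,-0.3349,0.0000)
J_ω[:, 0] = z_0
entry J[0][0] = 8.5801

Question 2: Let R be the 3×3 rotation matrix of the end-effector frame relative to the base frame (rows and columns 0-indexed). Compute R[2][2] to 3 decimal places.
0.866

End-effector z-axis (col 2 of R) = (-0.2500,-0.4330,0.8660)
R[2][2] = 0.8660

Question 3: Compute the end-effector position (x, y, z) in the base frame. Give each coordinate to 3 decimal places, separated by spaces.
-0.335 -8.580 1.500

after link 1: o_1 = (0.0000, 0.0000, 1.0000)
after link 2: o_2 = (-2.5000, -4.3301, 3.0000)
after link 3: o_3 = (-0.3349, -8.5801, 1.5000)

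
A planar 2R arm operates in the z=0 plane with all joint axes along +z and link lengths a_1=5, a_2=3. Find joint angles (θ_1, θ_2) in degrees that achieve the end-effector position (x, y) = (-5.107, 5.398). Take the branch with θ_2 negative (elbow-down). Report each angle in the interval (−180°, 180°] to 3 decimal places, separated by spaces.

cos θ_2 = (55.2199−5²−3²)/(2·5·3) = 0.7073; θ_2 = -44.9820° (elbow-down)
β = atan2(5.3980,-5.1070) = 133.4132°; ψ = atan2(-2.1207,7.1220) = -16.5815°
θ_1 = β − ψ = 149.9948°

149.995 -44.982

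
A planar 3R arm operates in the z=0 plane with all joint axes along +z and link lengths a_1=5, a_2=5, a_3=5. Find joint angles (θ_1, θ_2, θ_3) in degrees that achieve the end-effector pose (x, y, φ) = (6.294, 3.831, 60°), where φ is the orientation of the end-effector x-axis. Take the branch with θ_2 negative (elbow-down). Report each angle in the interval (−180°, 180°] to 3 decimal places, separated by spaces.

60.006 -135.002 134.996

wrist centre = target − a_3·(cos φ, sin φ) = (3.7940, -0.4991)
cos θ_2 = (14.6436−5²−5²)/(2·5·5) = -0.7071; θ_2 = -135.0018° (elbow-down)
β = atan2(-0.4991,3.7940) = -7.4946°; ψ = atan2(-3.5354,1.4644) = -67.5009°
θ_1 = β − ψ = 60.0063°
θ_3 = φ − θ_1 − θ_2 = 134.9955° (wrapped to (-180°,180°])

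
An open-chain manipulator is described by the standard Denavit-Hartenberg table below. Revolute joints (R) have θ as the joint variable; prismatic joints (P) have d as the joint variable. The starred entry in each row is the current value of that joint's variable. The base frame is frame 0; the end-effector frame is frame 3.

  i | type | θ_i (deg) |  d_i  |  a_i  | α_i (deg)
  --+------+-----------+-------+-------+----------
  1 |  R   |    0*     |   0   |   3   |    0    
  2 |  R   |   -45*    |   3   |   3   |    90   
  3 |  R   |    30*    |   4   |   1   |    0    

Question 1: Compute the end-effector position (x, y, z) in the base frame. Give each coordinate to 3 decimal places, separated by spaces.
2.905 -5.562 3.500

after link 1: o_1 = (3.0000, 0.0000, 0.0000)
after link 2: o_2 = (5.1213, -2.1213, 3.0000)
after link 3: o_3 = (2.9053, -5.5621, 3.5000)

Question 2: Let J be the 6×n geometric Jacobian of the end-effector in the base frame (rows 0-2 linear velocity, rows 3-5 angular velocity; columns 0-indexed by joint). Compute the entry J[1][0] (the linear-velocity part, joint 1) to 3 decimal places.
2.905

axis z_0 = ẑ; lever o_n−o_0 = (2.9053,-5.5621,3.5000)
cross product → J_v[:, 0] = (5.5621,2.9053,-0.0000)
J_ω[:, 0] = z_0
entry J[1][0] = 2.9053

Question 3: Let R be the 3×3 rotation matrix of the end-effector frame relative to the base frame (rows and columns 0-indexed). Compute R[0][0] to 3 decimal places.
0.612

End-effector x-axis (col 0 of R) = (0.6124,-0.6124,0.5000)
R[0][0] = 0.6124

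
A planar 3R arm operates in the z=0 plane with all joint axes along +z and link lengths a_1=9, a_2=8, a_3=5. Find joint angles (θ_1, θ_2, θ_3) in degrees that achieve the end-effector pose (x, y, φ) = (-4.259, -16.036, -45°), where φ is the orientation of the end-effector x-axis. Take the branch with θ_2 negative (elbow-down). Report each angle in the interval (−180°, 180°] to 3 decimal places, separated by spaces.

-93.894 -59.992 108.886

wrist centre = target − a_3·(cos φ, sin φ) = (-7.7945, -12.5005)
cos θ_2 = (217.0164−9²−8²)/(2·9·8) = 0.5001; θ_2 = -59.9925° (elbow-down)
β = atan2(-12.5005,-7.7945) = -121.9452°; ψ = atan2(-6.9277,13.0009) = -28.0514°
θ_1 = β − ψ = -93.8938°
θ_3 = φ − θ_1 − θ_2 = 108.8862° (wrapped to (-180°,180°])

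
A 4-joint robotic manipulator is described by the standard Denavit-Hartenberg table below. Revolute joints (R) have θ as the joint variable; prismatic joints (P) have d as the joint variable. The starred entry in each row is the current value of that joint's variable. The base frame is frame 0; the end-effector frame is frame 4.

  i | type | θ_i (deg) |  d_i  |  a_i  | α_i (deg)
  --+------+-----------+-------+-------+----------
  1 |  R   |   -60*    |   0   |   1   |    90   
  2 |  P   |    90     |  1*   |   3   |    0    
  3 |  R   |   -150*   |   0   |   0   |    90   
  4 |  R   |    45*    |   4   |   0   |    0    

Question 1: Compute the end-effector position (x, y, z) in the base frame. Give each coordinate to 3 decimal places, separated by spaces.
after link 1: o_1 = (0.5000, -0.8660, 0.0000)
after link 2: o_2 = (-0.3660, -1.3660, 3.0000)
after link 3: o_3 = (-0.3660, -1.3660, 3.0000)
after link 4: o_4 = (-2.0981, 1.6340, 1.0000)

-2.098 1.634 1.000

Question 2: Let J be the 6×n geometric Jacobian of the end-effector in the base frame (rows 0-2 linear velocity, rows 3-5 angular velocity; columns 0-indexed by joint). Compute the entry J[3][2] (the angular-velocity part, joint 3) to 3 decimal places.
axis z_2 = (-0.8660,-0.5000,0.0000); lever o_n−o_2 = (-1.7321,3.0000,-2.0000)
cross product → J_v[:, 2] = (1.0000,-1.7321,-3.4641)
J_ω[:, 2] = z_2
entry J[3][2] = -0.8660

-0.866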